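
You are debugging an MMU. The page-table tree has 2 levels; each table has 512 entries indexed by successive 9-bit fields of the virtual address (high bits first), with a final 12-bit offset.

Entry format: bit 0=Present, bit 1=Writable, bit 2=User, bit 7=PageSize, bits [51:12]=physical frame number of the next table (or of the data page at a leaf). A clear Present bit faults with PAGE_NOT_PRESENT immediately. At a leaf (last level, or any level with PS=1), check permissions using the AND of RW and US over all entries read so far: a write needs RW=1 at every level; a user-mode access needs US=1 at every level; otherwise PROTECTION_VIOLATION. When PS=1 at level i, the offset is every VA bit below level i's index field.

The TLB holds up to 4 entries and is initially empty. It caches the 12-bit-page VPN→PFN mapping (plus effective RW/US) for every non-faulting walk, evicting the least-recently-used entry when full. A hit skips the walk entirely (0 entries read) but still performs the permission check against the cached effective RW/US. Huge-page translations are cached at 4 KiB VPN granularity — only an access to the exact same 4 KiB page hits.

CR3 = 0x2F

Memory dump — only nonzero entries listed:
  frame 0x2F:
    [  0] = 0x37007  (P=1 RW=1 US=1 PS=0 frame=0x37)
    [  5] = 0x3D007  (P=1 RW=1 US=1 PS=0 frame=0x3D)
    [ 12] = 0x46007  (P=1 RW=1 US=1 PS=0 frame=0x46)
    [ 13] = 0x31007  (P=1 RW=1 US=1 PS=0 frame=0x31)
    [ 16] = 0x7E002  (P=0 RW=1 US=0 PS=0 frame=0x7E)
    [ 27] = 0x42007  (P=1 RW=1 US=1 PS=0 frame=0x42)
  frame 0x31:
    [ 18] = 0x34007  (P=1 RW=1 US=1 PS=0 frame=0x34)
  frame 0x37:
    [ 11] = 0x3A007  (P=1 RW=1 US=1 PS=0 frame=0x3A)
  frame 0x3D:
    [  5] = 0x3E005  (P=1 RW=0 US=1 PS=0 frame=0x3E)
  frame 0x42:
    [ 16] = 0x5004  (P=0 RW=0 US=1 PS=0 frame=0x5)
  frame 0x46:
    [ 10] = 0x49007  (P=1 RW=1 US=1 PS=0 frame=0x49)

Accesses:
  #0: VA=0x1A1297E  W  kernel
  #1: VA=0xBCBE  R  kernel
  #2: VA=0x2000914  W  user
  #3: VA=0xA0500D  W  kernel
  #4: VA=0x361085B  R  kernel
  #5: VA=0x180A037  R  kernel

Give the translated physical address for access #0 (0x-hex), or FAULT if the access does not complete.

Per-access translation:
#0 VA=0x1A1297E (w,kernel):
  lvl0: tbl 0x2F, slot 13 ⇒ 0x31007 (P1/RW1/US1/PS0)
  lvl1: tbl 0x31, slot 18 ⇒ 0x34007 (P1/RW1/US1/PS0)
  ✓ 0x3497E  — 2 lookups
#1 VA=0xBCBE (r,kernel):
  lvl0: tbl 0x2F, slot 0 ⇒ 0x37007 (P1/RW1/US1/PS0)
  lvl1: tbl 0x37, slot 11 ⇒ 0x3A007 (P1/RW1/US1/PS0)
  ✓ 0x3ACBE  — 2 lookups
#2 VA=0x2000914 (w,user):
  lvl0: tbl 0x2F, slot 16 ⇒ 0x7E002 (P0/RW1/US0/PS0)
  → PAGE_NOT_PRESENT  (1 entries read)
#3 VA=0xA0500D (w,kernel):
  lvl0: tbl 0x2F, slot 5 ⇒ 0x3D007 (P1/RW1/US1/PS0)
  lvl1: tbl 0x3D, slot 5 ⇒ 0x3E005 (P1/RW0/US1/PS0)
  → PROTECTION_VIOLATION  (2 entries read)
#4 VA=0x361085B (r,kernel):
  lvl0: tbl 0x2F, slot 27 ⇒ 0x42007 (P1/RW1/US1/PS0)
  lvl1: tbl 0x42, slot 16 ⇒ 0x5004 (P0/RW0/US1/PS0)
  → PAGE_NOT_PRESENT  (2 entries read)
#5 VA=0x180A037 (r,kernel):
  lvl0: tbl 0x2F, slot 12 ⇒ 0x46007 (P1/RW1/US1/PS0)
  lvl1: tbl 0x46, slot 10 ⇒ 0x49007 (P1/RW1/US1/PS0)
  ✓ 0x49037  — 2 lookups

Access #0 PA: 0x3497E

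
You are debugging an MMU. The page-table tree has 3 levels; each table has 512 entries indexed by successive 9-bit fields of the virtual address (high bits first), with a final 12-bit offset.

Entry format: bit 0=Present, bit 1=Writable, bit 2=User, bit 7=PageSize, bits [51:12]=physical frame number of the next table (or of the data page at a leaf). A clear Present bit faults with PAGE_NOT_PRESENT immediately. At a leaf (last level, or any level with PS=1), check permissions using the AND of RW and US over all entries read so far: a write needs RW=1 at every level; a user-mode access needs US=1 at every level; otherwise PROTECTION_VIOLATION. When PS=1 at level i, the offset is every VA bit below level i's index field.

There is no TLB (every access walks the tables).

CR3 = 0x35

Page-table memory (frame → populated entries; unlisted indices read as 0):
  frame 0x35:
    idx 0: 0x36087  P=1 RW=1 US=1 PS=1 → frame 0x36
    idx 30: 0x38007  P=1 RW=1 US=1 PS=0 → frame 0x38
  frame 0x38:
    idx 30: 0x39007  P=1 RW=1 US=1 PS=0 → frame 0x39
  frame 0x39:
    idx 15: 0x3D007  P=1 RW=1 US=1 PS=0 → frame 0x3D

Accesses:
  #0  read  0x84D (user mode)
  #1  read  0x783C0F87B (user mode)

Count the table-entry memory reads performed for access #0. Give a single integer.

Per-access translation:
#0 VA=0x84D (r,user):
  [0] read 0x35 idx=0: raw=0x36087 flags P=1 W=1 U=1 S=1
  ⇒ phys 0x3684D (huge @L0)  [1 reads]
#1 VA=0x783C0F87B (r,user):
  [0] read 0x35 idx=30: raw=0x38007 flags P=1 W=1 U=1 S=0
  [1] read 0x38 idx=30: raw=0x39007 flags P=1 W=1 U=1 S=0
  [2] read 0x39 idx=15: raw=0x3D007 flags P=1 W=1 U=1 S=0
  ⇒ phys 0x3D87B  [3 reads]

Entries read for #0: 1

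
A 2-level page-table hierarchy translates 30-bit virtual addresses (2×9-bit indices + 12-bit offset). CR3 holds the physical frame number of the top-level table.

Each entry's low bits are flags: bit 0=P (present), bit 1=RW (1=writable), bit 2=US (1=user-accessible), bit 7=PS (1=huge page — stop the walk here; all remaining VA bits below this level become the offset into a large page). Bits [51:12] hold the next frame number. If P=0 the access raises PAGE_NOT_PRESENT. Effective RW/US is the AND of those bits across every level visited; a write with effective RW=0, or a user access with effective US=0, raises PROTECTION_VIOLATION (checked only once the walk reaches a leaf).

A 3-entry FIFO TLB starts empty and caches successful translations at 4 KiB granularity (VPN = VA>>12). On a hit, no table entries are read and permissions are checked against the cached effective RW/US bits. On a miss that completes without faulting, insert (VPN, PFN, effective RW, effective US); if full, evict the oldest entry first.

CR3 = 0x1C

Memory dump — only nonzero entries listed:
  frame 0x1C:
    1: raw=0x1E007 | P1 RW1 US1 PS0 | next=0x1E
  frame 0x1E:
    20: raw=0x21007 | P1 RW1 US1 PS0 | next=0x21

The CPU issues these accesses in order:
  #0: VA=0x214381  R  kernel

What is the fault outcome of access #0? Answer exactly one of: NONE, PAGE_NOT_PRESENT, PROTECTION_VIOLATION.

Walk each access:
#0 VA=0x214381 (r,kernel):
  L0 @0x1C[1] → 0x1E007  P=1,RW=1,US=1,PS=0
  L1 @0x1E[20] → 0x21007  P=1,RW=1,US=1,PS=0
  ✓ 0x21381  — 2 lookups

Access #0 fault: NONE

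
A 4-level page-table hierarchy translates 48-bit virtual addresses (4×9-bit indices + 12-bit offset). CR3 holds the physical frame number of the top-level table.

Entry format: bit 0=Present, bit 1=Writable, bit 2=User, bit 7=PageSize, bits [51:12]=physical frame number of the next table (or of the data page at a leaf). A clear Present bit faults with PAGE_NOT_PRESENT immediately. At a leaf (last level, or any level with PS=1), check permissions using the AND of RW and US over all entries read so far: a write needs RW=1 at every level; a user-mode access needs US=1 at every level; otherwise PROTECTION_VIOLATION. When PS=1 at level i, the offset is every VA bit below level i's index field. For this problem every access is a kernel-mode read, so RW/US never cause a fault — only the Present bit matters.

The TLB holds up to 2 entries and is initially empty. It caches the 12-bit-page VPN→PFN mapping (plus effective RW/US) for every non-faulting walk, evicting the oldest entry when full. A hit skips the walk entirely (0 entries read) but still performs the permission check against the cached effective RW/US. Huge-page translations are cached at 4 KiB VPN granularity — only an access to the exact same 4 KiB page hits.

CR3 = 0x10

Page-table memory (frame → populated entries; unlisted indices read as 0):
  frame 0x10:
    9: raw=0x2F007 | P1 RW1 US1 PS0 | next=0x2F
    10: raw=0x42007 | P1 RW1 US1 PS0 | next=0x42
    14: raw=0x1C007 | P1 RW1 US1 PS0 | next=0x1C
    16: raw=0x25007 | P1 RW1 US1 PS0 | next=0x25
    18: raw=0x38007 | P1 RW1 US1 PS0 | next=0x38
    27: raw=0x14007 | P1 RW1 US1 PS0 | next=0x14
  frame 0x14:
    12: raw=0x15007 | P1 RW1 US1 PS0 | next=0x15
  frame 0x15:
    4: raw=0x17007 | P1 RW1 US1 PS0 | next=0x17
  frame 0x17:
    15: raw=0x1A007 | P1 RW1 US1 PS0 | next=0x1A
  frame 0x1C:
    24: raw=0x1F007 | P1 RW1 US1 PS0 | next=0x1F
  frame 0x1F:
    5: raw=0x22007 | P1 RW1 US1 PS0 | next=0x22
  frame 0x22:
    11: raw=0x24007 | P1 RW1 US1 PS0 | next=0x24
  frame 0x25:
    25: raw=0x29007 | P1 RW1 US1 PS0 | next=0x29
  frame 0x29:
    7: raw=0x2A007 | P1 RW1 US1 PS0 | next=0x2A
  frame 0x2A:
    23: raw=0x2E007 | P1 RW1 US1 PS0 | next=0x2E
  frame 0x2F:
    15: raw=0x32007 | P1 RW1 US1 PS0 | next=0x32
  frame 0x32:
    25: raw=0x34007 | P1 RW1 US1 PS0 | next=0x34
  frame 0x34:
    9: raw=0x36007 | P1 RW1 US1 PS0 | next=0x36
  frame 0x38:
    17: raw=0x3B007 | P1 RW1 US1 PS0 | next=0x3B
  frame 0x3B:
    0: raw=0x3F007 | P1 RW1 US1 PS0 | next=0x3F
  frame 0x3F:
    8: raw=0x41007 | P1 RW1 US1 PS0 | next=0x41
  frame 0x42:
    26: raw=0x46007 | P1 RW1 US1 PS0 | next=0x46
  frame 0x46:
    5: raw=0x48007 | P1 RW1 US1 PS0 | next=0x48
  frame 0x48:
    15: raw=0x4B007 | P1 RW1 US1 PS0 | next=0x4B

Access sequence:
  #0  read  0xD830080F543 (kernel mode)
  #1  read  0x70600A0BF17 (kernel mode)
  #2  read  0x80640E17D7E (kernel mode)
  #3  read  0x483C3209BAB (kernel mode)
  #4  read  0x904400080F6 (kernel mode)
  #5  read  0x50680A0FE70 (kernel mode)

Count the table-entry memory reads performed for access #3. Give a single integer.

Trace:
#0 VA=0xD830080F543 (r,kernel):
  L0 @0x10[27] → 0x14007  P=1,RW=1,US=1,PS=0
  L1 @0x14[12] → 0x15007  P=1,RW=1,US=1,PS=0
  L2 @0x15[4] → 0x17007  P=1,RW=1,US=1,PS=0
  L3 @0x17[15] → 0x1A007  P=1,RW=1,US=1,PS=0
  ⇒ phys 0x1A543  [4 reads]
#1 VA=0x70600A0BF17 (r,kernel):
  L0 @0x10[14] → 0x1C007  P=1,RW=1,US=1,PS=0
  L1 @0x1C[24] → 0x1F007  P=1,RW=1,US=1,PS=0
  L2 @0x1F[5] → 0x22007  P=1,RW=1,US=1,PS=0
  L3 @0x22[11] → 0x24007  P=1,RW=1,US=1,PS=0
  ⇒ phys 0x24F17  [4 reads]
#2 VA=0x80640E17D7E (r,kernel):
  L0 @0x10[16] → 0x25007  P=1,RW=1,US=1,PS=0
  L1 @0x25[25] → 0x29007  P=1,RW=1,US=1,PS=0
  L2 @0x29[7] → 0x2A007  P=1,RW=1,US=1,PS=0
  L3 @0x2A[23] → 0x2E007  P=1,RW=1,US=1,PS=0
  ⇒ phys 0x2ED7E  [4 reads]
#3 VA=0x483C3209BAB (r,kernel):
  L0 @0x10[9] → 0x2F007  P=1,RW=1,US=1,PS=0
  L1 @0x2F[15] → 0x32007  P=1,RW=1,US=1,PS=0
  L2 @0x32[25] → 0x34007  P=1,RW=1,US=1,PS=0
  L3 @0x34[9] → 0x36007  P=1,RW=1,US=1,PS=0
  ⇒ phys 0x36BAB  [4 reads]
#4 VA=0x904400080F6 (r,kernel):
  L0 @0x10[18] → 0x38007  P=1,RW=1,US=1,PS=0
  L1 @0x38[17] → 0x3B007  P=1,RW=1,US=1,PS=0
  L2 @0x3B[0] → 0x3F007  P=1,RW=1,US=1,PS=0
  L3 @0x3F[8] → 0x41007  P=1,RW=1,US=1,PS=0
  ⇒ phys 0x410F6  [4 reads]
#5 VA=0x50680A0FE70 (r,kernel):
  L0 @0x10[10] → 0x42007  P=1,RW=1,US=1,PS=0
  L1 @0x42[26] → 0x46007  P=1,RW=1,US=1,PS=0
  L2 @0x46[5] → 0x48007  P=1,RW=1,US=1,PS=0
  L3 @0x48[15] → 0x4B007  P=1,RW=1,US=1,PS=0
  ⇒ phys 0x4BE70  [4 reads]

Entries read for #3: 4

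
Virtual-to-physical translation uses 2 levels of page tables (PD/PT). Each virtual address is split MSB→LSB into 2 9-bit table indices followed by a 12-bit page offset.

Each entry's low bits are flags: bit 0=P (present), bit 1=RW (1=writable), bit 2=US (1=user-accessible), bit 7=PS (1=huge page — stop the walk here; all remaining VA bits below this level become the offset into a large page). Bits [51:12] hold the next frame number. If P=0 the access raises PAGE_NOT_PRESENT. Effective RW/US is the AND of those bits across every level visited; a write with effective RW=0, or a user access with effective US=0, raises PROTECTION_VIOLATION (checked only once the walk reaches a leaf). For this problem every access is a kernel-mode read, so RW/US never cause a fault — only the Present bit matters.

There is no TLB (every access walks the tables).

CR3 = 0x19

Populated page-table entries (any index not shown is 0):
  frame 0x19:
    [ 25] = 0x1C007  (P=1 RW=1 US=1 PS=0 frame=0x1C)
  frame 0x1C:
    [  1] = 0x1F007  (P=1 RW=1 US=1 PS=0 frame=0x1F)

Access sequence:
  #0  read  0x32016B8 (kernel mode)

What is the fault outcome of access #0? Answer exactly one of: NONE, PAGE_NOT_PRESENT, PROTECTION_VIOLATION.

Trace:
#0 VA=0x32016B8 (r,kernel):
  L0 @0x19[25] → 0x1C007  P=1,RW=1,US=1,PS=0
  L1 @0x1C[1] → 0x1F007  P=1,RW=1,US=1,PS=0
  → PA=0x1F6B8  (2 entries read)

Access #0 fault: NONE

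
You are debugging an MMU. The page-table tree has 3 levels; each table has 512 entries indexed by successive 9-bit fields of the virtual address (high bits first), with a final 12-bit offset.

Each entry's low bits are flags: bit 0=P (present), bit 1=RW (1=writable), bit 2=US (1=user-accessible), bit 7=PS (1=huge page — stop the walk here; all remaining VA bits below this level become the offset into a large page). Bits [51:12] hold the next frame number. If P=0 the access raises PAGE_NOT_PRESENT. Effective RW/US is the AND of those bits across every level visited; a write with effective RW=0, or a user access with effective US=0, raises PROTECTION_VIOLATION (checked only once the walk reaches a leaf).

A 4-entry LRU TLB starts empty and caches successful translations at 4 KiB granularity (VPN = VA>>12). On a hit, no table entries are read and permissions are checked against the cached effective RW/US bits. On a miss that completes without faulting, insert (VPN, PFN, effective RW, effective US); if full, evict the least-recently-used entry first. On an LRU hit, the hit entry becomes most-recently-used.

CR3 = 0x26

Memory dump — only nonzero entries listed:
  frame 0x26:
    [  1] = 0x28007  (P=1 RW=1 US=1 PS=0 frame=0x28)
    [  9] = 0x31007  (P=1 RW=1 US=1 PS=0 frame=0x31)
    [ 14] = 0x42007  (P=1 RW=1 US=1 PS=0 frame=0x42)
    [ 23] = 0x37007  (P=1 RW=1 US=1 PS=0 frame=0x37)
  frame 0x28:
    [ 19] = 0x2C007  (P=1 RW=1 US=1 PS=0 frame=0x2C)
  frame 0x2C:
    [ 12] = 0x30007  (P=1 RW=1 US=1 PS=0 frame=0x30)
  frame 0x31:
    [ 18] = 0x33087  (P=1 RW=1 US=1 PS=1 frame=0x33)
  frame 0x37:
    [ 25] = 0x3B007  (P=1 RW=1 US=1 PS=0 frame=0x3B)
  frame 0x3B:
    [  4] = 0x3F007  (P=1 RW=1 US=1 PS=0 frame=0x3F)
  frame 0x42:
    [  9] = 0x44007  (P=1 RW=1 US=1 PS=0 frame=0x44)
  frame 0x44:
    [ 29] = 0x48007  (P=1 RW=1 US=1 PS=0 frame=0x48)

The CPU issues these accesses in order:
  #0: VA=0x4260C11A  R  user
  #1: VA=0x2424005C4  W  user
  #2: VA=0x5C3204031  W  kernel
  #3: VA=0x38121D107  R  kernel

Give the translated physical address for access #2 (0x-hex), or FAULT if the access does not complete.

Per-access translation:
#0 VA=0x4260C11A (r,user):
  lvl0: tbl 0x26, slot 1 ⇒ 0x28007 (P1/RW1/US1/PS0)
  lvl1: tbl 0x28, slot 19 ⇒ 0x2C007 (P1/RW1/US1/PS0)
  lvl2: tbl 0x2C, slot 12 ⇒ 0x30007 (P1/RW1/US1/PS0)
  ✓ 0x3011A  — 3 lookups
#1 VA=0x2424005C4 (w,user):
  lvl0: tbl 0x26, slot 9 ⇒ 0x31007 (P1/RW1/US1/PS0)
  lvl1: tbl 0x31, slot 18 ⇒ 0x33087 (P1/RW1/US1/PS1)
  ✓ 0x335C4 (huge @L1)  — 2 lookups
#2 VA=0x5C3204031 (w,kernel):
  lvl0: tbl 0x26, slot 23 ⇒ 0x37007 (P1/RW1/US1/PS0)
  lvl1: tbl 0x37, slot 25 ⇒ 0x3B007 (P1/RW1/US1/PS0)
  lvl2: tbl 0x3B, slot 4 ⇒ 0x3F007 (P1/RW1/US1/PS0)
  ✓ 0x3F031  — 3 lookups
#3 VA=0x38121D107 (r,kernel):
  lvl0: tbl 0x26, slot 14 ⇒ 0x42007 (P1/RW1/US1/PS0)
  lvl1: tbl 0x42, slot 9 ⇒ 0x44007 (P1/RW1/US1/PS0)
  lvl2: tbl 0x44, slot 29 ⇒ 0x48007 (P1/RW1/US1/PS0)
  ✓ 0x48107  — 3 lookups

Access #2 PA: 0x3F031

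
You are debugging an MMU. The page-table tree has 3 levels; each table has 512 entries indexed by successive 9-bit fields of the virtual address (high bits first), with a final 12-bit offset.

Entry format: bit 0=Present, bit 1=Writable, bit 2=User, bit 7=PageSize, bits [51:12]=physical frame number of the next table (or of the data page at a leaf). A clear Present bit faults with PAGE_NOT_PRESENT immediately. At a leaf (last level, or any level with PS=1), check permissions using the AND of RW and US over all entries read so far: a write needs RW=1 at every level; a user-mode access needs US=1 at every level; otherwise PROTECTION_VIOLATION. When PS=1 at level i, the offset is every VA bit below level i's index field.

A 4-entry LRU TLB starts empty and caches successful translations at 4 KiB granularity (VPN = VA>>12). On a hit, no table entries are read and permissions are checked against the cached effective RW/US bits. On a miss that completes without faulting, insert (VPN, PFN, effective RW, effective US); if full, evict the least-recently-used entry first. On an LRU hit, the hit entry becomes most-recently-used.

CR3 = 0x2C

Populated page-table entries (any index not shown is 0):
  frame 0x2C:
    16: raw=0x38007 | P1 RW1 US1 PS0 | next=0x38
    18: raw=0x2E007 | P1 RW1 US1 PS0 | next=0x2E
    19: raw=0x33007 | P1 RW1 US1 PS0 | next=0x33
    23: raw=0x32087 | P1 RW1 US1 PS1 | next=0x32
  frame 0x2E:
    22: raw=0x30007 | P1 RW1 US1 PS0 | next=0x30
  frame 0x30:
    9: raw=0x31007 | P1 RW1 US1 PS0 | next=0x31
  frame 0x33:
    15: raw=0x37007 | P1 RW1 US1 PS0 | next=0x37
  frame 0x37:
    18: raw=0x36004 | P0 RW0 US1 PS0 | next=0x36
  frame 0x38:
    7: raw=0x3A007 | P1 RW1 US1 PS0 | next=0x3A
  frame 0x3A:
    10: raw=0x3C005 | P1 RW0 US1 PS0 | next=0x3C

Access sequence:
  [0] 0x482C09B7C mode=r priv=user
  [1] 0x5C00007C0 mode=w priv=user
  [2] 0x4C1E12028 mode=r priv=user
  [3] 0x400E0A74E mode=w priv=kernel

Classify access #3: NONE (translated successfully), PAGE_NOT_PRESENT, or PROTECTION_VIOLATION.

Trace:
#0 VA=0x482C09B7C (r,user):
  L0: frame=0x2C idx=18 entry=0x2E007 [P=1 RW=1 US=1 PS=0]
  L1: frame=0x2E idx=22 entry=0x30007 [P=1 RW=1 US=1 PS=0]
  L2: frame=0x30 idx=9 entry=0x31007 [P=1 RW=1 US=1 PS=0]
  ✓ 0x31B7C  — 3 lookups
#1 VA=0x5C00007C0 (w,user):
  L0: frame=0x2C idx=23 entry=0x32087 [P=1 RW=1 US=1 PS=1]
  ✓ 0x327C0 (huge @L0)  — 1 lookups
#2 VA=0x4C1E12028 (r,user):
  L0: frame=0x2C idx=19 entry=0x33007 [P=1 RW=1 US=1 PS=0]
  L1: frame=0x33 idx=15 entry=0x37007 [P=1 RW=1 US=1 PS=0]
  L2: frame=0x37 idx=18 entry=0x36004 [P=0 RW=0 US=1 PS=0]
  → PAGE_NOT_PRESENT  (3 entries read)
#3 VA=0x400E0A74E (w,kernel):
  L0: frame=0x2C idx=16 entry=0x38007 [P=1 RW=1 US=1 PS=0]
  L1: frame=0x38 idx=7 entry=0x3A007 [P=1 RW=1 US=1 PS=0]
  L2: frame=0x3A idx=10 entry=0x3C005 [P=1 RW=0 US=1 PS=0]
  → PROTECTION_VIOLATION  (3 entries read)

Access #3 fault: PROTECTION_VIOLATION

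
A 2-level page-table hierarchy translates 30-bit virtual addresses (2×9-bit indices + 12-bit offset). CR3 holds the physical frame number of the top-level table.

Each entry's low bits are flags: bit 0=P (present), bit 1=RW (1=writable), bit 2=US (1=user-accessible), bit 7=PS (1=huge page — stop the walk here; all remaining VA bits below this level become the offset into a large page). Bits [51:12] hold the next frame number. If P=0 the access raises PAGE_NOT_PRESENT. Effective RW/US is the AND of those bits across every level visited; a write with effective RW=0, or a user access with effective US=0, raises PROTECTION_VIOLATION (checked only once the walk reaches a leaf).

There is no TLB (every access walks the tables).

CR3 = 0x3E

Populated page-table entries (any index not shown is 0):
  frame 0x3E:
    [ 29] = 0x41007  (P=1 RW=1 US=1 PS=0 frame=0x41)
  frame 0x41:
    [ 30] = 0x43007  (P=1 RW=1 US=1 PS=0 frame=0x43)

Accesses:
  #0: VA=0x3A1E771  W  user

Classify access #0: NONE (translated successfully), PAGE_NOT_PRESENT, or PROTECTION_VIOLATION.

Per-access translation:
#0 VA=0x3A1E771 (w,user):
  L0 @0x3E[29] → 0x41007  P=1,RW=1,US=1,PS=0
  L1 @0x41[30] → 0x43007  P=1,RW=1,US=1,PS=0
  → PA=0x43771  (2 entries read)

Access #0 fault: NONE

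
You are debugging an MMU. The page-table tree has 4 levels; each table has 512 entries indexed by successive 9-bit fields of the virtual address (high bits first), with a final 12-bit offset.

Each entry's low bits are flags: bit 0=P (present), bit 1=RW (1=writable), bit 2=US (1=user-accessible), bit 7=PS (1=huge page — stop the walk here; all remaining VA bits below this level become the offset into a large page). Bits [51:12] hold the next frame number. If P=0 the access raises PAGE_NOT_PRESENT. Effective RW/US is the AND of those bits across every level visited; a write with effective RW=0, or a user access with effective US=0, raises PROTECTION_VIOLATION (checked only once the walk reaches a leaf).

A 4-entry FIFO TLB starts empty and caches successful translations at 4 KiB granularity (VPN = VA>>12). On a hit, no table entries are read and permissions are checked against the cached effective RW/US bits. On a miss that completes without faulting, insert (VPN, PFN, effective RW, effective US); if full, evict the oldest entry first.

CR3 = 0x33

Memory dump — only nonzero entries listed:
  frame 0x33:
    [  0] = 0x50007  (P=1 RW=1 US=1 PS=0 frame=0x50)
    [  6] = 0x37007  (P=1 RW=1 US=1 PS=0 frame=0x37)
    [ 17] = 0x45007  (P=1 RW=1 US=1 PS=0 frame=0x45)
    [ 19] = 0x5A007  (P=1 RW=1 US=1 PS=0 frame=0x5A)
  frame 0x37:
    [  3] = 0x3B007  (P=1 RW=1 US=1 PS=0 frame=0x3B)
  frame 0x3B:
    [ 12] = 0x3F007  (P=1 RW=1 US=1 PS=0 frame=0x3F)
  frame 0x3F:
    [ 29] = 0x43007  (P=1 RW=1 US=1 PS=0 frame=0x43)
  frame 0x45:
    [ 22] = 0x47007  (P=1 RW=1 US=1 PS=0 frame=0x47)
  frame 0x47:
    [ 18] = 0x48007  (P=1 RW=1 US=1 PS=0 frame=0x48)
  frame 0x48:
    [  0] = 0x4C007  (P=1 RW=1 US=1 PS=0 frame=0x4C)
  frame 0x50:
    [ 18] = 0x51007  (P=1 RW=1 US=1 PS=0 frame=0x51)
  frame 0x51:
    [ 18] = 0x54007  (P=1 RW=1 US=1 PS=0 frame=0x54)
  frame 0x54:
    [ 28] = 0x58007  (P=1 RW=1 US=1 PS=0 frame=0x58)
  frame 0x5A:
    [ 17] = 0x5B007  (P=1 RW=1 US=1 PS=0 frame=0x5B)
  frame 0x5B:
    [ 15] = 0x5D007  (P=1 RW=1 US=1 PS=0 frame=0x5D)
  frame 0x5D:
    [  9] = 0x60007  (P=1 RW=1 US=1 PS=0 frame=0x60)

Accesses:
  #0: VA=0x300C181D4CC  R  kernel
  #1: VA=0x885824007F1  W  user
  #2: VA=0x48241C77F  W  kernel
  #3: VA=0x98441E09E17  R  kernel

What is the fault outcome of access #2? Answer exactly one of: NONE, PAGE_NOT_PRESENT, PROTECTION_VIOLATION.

Walk each access:
#0 VA=0x300C181D4CC (r,kernel):
  lvl0: tbl 0x33, slot 6 ⇒ 0x37007 (P1/RW1/US1/PS0)
  lvl1: tbl 0x37, slot 3 ⇒ 0x3B007 (P1/RW1/US1/PS0)
  lvl2: tbl 0x3B, slot 12 ⇒ 0x3F007 (P1/RW1/US1/PS0)
  lvl3: tbl 0x3F, slot 29 ⇒ 0x43007 (P1/RW1/US1/PS0)
  → PA=0x434CC  (4 entries read)
#1 VA=0x885824007F1 (w,user):
  lvl0: tbl 0x33, slot 17 ⇒ 0x45007 (P1/RW1/US1/PS0)
  lvl1: tbl 0x45, slot 22 ⇒ 0x47007 (P1/RW1/US1/PS0)
  lvl2: tbl 0x47, slot 18 ⇒ 0x48007 (P1/RW1/US1/PS0)
  lvl3: tbl 0x48, slot 0 ⇒ 0x4C007 (P1/RW1/US1/PS0)
  → PA=0x4C7F1  (4 entries read)
#2 VA=0x48241C77F (w,kernel):
  lvl0: tbl 0x33, slot 0 ⇒ 0x50007 (P1/RW1/US1/PS0)
  lvl1: tbl 0x50, slot 18 ⇒ 0x51007 (P1/RW1/US1/PS0)
  lvl2: tbl 0x51, slot 18 ⇒ 0x54007 (P1/RW1/US1/PS0)
  lvl3: tbl 0x54, slot 28 ⇒ 0x58007 (P1/RW1/US1/PS0)
  → PA=0x5877F  (4 entries read)
#3 VA=0x98441E09E17 (r,kernel):
  lvl0: tbl 0x33, slot 19 ⇒ 0x5A007 (P1/RW1/US1/PS0)
  lvl1: tbl 0x5A, slot 17 ⇒ 0x5B007 (P1/RW1/US1/PS0)
  lvl2: tbl 0x5B, slot 15 ⇒ 0x5D007 (P1/RW1/US1/PS0)
  lvl3: tbl 0x5D, slot 9 ⇒ 0x60007 (P1/RW1/US1/PS0)
  → PA=0x60E17  (4 entries read)

Access #2 fault: NONE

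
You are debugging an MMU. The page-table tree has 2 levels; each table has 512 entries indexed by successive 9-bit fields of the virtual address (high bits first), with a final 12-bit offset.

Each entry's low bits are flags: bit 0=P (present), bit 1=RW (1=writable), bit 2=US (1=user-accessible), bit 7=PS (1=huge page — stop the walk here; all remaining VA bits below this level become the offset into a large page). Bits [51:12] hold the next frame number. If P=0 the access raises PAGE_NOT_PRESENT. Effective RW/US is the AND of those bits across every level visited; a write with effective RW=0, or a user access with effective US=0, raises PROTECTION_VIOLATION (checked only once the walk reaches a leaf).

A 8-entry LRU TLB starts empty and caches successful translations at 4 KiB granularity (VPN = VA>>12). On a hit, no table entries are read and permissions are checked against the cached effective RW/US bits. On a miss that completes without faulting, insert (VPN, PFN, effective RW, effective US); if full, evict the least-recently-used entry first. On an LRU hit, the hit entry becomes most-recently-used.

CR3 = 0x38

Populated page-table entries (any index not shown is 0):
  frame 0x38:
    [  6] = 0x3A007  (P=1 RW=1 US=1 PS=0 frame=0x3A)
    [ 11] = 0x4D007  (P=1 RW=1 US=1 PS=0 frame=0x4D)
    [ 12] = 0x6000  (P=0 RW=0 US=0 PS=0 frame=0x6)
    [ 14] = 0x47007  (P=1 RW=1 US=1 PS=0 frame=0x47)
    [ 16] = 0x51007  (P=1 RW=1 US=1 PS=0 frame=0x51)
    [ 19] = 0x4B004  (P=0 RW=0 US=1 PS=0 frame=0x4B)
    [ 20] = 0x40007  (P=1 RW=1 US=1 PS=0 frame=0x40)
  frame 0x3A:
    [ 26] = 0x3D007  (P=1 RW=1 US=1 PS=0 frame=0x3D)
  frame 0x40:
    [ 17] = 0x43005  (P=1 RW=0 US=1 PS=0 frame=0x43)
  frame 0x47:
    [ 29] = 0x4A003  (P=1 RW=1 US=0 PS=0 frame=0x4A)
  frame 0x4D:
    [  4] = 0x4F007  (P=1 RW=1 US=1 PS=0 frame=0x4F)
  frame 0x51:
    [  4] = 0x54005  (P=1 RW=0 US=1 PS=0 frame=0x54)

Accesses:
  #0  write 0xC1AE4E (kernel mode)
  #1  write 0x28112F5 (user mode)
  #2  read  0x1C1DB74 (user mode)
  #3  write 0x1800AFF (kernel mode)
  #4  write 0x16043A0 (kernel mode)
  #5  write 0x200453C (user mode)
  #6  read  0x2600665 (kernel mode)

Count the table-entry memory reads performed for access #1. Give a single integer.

Walk each access:
#0 VA=0xC1AE4E (w,kernel):
  lvl0: tbl 0x38, slot 6 ⇒ 0x3A007 (P1/RW1/US1/PS0)
  lvl1: tbl 0x3A, slot 26 ⇒ 0x3D007 (P1/RW1/US1/PS0)
  ✓ 0x3DE4E  — 2 lookups
#1 VA=0x28112F5 (w,user):
  lvl0: tbl 0x38, slot 20 ⇒ 0x40007 (P1/RW1/US1/PS0)
  lvl1: tbl 0x40, slot 17 ⇒ 0x43005 (P1/RW0/US1/PS0)
  → PROTECTION_VIOLATION  (2 entries read)
#2 VA=0x1C1DB74 (r,user):
  lvl0: tbl 0x38, slot 14 ⇒ 0x47007 (P1/RW1/US1/PS0)
  lvl1: tbl 0x47, slot 29 ⇒ 0x4A003 (P1/RW1/US0/PS0)
  → PROTECTION_VIOLATION  (2 entries read)
#3 VA=0x1800AFF (w,kernel):
  lvl0: tbl 0x38, slot 12 ⇒ 0x6000 (P0/RW0/US0/PS0)
  → PAGE_NOT_PRESENT  (1 entries read)
#4 VA=0x16043A0 (w,kernel):
  lvl0: tbl 0x38, slot 11 ⇒ 0x4D007 (P1/RW1/US1/PS0)
  lvl1: tbl 0x4D, slot 4 ⇒ 0x4F007 (P1/RW1/US1/PS0)
  ✓ 0x4F3A0  — 2 lookups
#5 VA=0x200453C (w,user):
  lvl0: tbl 0x38, slot 16 ⇒ 0x51007 (P1/RW1/US1/PS0)
  lvl1: tbl 0x51, slot 4 ⇒ 0x54005 (P1/RW0/US1/PS0)
  → PROTECTION_VIOLATION  (2 entries read)
#6 VA=0x2600665 (r,kernel):
  lvl0: tbl 0x38, slot 19 ⇒ 0x4B004 (P0/RW0/US1/PS0)
  → PAGE_NOT_PRESENT  (1 entries read)

Entries read for #1: 2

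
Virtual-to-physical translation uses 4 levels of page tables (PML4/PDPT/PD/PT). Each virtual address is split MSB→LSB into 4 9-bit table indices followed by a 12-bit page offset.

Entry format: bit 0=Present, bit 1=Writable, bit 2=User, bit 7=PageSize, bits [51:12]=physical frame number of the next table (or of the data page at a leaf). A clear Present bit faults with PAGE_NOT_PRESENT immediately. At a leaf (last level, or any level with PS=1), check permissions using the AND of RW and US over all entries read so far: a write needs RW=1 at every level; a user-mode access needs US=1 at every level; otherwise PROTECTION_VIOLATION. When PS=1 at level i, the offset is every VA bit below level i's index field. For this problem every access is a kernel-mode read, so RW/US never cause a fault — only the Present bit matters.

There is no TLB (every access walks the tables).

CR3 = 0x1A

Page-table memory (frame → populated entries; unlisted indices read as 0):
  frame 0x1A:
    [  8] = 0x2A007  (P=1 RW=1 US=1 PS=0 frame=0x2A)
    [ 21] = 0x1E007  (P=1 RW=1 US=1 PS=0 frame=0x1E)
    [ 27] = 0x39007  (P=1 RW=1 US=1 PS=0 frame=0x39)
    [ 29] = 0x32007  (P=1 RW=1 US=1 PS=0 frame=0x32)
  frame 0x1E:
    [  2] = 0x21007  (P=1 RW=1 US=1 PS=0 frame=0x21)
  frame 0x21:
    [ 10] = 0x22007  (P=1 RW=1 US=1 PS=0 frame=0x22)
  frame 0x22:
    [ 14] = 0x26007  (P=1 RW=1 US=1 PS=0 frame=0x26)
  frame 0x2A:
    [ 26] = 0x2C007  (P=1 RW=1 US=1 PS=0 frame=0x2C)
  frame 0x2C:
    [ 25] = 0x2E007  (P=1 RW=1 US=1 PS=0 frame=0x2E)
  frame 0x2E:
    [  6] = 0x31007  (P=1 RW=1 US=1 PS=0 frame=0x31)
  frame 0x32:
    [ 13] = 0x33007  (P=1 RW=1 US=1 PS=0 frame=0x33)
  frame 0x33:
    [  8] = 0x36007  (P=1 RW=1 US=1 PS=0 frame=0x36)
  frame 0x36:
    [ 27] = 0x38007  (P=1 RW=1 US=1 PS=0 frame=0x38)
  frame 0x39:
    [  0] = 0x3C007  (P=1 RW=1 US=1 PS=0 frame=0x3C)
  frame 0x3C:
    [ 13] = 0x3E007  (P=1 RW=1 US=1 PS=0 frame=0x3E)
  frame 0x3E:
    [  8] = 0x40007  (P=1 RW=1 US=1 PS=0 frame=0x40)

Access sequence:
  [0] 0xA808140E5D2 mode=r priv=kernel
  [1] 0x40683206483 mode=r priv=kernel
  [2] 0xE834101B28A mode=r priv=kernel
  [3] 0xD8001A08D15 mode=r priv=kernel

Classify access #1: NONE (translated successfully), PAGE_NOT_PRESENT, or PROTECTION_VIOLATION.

Trace:
#0 VA=0xA808140E5D2 (r,kernel):
  L0 @0x1A[21] → 0x1E007  P=1,RW=1,US=1,PS=0
  L1 @0x1E[2] → 0x21007  P=1,RW=1,US=1,PS=0
  L2 @0x21[10] → 0x22007  P=1,RW=1,US=1,PS=0
  L3 @0x22[14] → 0x26007  P=1,RW=1,US=1,PS=0
  ⇒ phys 0x265D2  [4 reads]
#1 VA=0x40683206483 (r,kernel):
  L0 @0x1A[8] → 0x2A007  P=1,RW=1,US=1,PS=0
  L1 @0x2A[26] → 0x2C007  P=1,RW=1,US=1,PS=0
  L2 @0x2C[25] → 0x2E007  P=1,RW=1,US=1,PS=0
  L3 @0x2E[6] → 0x31007  P=1,RW=1,US=1,PS=0
  ⇒ phys 0x31483  [4 reads]
#2 VA=0xE834101B28A (r,kernel):
  L0 @0x1A[29] → 0x32007  P=1,RW=1,US=1,PS=0
  L1 @0x32[13] → 0x33007  P=1,RW=1,US=1,PS=0
  L2 @0x33[8] → 0x36007  P=1,RW=1,US=1,PS=0
  L3 @0x36[27] → 0x38007  P=1,RW=1,US=1,PS=0
  ⇒ phys 0x3828A  [4 reads]
#3 VA=0xD8001A08D15 (r,kernel):
  L0 @0x1A[27] → 0x39007  P=1,RW=1,US=1,PS=0
  L1 @0x39[0] → 0x3C007  P=1,RW=1,US=1,PS=0
  L2 @0x3C[13] → 0x3E007  P=1,RW=1,US=1,PS=0
  L3 @0x3E[8] → 0x40007  P=1,RW=1,US=1,PS=0
  ⇒ phys 0x40D15  [4 reads]

Access #1 fault: NONE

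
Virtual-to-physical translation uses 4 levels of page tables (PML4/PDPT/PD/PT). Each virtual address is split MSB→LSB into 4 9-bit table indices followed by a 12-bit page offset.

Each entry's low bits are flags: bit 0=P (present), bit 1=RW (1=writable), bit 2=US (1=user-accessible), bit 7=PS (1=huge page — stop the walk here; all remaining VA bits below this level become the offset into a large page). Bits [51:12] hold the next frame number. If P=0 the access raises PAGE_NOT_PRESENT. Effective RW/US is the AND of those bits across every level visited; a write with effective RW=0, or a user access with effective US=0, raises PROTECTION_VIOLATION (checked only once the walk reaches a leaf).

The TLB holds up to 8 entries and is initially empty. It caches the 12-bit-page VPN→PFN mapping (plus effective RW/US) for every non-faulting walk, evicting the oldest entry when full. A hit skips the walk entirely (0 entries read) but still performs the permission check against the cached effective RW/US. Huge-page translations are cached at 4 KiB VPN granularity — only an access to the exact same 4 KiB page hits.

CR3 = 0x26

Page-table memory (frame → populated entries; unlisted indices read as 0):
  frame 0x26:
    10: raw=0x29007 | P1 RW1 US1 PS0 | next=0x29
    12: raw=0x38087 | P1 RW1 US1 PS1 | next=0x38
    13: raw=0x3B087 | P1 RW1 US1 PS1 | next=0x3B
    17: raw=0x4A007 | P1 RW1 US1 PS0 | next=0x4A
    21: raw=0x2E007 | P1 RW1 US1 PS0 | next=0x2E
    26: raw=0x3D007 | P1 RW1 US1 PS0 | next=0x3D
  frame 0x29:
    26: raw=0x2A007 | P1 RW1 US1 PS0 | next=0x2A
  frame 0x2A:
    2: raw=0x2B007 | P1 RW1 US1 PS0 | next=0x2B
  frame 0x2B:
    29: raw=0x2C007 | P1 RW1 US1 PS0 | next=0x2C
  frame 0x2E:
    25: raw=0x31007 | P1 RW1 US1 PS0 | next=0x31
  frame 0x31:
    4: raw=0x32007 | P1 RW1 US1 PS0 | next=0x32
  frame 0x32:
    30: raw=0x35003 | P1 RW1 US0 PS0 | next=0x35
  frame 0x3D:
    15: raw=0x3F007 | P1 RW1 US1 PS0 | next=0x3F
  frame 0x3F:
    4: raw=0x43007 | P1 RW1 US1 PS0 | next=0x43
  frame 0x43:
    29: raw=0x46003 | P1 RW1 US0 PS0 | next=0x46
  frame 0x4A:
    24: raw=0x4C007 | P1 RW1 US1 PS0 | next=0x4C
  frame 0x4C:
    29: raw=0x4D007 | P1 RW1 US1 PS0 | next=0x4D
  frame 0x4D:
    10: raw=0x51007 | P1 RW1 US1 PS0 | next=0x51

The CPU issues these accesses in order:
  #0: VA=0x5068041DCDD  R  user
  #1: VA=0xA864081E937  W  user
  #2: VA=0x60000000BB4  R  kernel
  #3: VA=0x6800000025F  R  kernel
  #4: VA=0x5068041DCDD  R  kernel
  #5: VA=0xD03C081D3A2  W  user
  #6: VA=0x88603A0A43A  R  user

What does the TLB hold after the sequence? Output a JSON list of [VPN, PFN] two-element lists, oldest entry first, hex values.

Per-access translation:
#0 VA=0x5068041DCDD (r,user):
  L0: frame=0x26 idx=10 entry=0x29007 [P=1 RW=1 US=1 PS=0]
  L1: frame=0x29 idx=26 entry=0x2A007 [P=1 RW=1 US=1 PS=0]
  L2: frame=0x2A idx=2 entry=0x2B007 [P=1 RW=1 US=1 PS=0]
  L3: frame=0x2B idx=29 entry=0x2C007 [P=1 RW=1 US=1 PS=0]
  ✓ 0x2CCDD  — 4 lookups
#1 VA=0xA864081E937 (w,user):
  L0: frame=0x26 idx=21 entry=0x2E007 [P=1 RW=1 US=1 PS=0]
  L1: frame=0x2E idx=25 entry=0x31007 [P=1 RW=1 US=1 PS=0]
  L2: frame=0x31 idx=4 entry=0x32007 [P=1 RW=1 US=1 PS=0]
  L3: frame=0x32 idx=30 entry=0x35003 [P=1 RW=1 US=0 PS=0]
  → PROTECTION_VIOLATION  (4 entries read)
#2 VA=0x60000000BB4 (r,kernel):
  L0: frame=0x26 idx=12 entry=0x38087 [P=1 RW=1 US=1 PS=1]
  ✓ 0x38BB4 (huge @L0)  — 1 lookups
#3 VA=0x6800000025F (r,kernel):
  L0: frame=0x26 idx=13 entry=0x3B087 [P=1 RW=1 US=1 PS=1]
  ✓ 0x3B25F (huge @L0)  — 1 lookups
#4 VA=0x5068041DCDD (r,kernel):
  TLB hit vpn=0x5068041D → PA=0x2CCDD
#5 VA=0xD03C081D3A2 (w,user):
  L0: frame=0x26 idx=26 entry=0x3D007 [P=1 RW=1 US=1 PS=0]
  L1: frame=0x3D idx=15 entry=0x3F007 [P=1 RW=1 US=1 PS=0]
  L2: frame=0x3F idx=4 entry=0x43007 [P=1 RW=1 US=1 PS=0]
  L3: frame=0x43 idx=29 entry=0x46003 [P=1 RW=1 US=0 PS=0]
  → PROTECTION_VIOLATION  (4 entries read)
#6 VA=0x88603A0A43A (r,user):
  L0: frame=0x26 idx=17 entry=0x4A007 [P=1 RW=1 US=1 PS=0]
  L1: frame=0x4A idx=24 entry=0x4C007 [P=1 RW=1 US=1 PS=0]
  L2: frame=0x4C idx=29 entry=0x4D007 [P=1 RW=1 US=1 PS=0]
  L3: frame=0x4D idx=10 entry=0x51007 [P=1 RW=1 US=1 PS=0]
  ✓ 0x5143A  — 4 lookups

TLB: [["0x5068041D", "0x2C"], ["0x60000000", "0x38"], ["0x68000000", "0x3B"], ["0x88603A0A", "0x51"]]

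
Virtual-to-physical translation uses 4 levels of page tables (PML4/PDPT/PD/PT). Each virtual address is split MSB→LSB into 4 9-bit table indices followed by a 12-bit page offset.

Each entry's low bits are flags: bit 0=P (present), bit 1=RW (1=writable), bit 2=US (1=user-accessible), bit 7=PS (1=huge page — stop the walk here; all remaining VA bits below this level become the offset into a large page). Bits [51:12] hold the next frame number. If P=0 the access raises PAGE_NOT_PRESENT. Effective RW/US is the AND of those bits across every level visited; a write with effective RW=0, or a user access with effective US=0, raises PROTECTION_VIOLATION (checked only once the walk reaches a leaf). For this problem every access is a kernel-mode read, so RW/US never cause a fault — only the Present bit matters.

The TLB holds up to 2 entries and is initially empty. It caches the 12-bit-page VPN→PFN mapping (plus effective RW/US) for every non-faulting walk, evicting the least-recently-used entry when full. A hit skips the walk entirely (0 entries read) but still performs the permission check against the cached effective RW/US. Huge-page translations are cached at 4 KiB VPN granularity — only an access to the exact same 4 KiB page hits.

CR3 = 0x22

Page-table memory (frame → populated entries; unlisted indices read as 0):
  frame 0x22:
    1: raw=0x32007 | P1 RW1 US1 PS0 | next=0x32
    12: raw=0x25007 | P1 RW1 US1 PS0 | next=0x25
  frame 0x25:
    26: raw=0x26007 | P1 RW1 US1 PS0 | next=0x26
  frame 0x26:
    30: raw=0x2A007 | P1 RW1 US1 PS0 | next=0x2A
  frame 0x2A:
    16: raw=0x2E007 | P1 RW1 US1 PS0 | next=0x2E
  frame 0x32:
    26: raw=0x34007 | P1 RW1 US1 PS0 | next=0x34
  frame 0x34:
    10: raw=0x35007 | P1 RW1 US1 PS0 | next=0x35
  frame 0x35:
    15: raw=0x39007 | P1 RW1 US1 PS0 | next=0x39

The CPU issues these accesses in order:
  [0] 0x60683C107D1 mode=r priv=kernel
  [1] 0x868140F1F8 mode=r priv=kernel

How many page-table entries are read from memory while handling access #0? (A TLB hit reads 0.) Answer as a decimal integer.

Per-access translation:
#0 VA=0x60683C107D1 (r,kernel):
  [0] read 0x22 idx=12: raw=0x25007 flags P=1 W=1 U=1 S=0
  [1] read 0x25 idx=26: raw=0x26007 flags P=1 W=1 U=1 S=0
  [2] read 0x26 idx=30: raw=0x2A007 flags P=1 W=1 U=1 S=0
  [3] read 0x2A idx=16: raw=0x2E007 flags P=1 W=1 U=1 S=0
  ⇒ phys 0x2E7D1  [4 reads]
#1 VA=0x868140F1F8 (r,kernel):
  [0] read 0x22 idx=1: raw=0x32007 flags P=1 W=1 U=1 S=0
  [1] read 0x32 idx=26: raw=0x34007 flags P=1 W=1 U=1 S=0
  [2] read 0x34 idx=10: raw=0x35007 flags P=1 W=1 U=1 S=0
  [3] read 0x35 idx=15: raw=0x39007 flags P=1 W=1 U=1 S=0
  ⇒ phys 0x391F8  [4 reads]

Entries read for #0: 4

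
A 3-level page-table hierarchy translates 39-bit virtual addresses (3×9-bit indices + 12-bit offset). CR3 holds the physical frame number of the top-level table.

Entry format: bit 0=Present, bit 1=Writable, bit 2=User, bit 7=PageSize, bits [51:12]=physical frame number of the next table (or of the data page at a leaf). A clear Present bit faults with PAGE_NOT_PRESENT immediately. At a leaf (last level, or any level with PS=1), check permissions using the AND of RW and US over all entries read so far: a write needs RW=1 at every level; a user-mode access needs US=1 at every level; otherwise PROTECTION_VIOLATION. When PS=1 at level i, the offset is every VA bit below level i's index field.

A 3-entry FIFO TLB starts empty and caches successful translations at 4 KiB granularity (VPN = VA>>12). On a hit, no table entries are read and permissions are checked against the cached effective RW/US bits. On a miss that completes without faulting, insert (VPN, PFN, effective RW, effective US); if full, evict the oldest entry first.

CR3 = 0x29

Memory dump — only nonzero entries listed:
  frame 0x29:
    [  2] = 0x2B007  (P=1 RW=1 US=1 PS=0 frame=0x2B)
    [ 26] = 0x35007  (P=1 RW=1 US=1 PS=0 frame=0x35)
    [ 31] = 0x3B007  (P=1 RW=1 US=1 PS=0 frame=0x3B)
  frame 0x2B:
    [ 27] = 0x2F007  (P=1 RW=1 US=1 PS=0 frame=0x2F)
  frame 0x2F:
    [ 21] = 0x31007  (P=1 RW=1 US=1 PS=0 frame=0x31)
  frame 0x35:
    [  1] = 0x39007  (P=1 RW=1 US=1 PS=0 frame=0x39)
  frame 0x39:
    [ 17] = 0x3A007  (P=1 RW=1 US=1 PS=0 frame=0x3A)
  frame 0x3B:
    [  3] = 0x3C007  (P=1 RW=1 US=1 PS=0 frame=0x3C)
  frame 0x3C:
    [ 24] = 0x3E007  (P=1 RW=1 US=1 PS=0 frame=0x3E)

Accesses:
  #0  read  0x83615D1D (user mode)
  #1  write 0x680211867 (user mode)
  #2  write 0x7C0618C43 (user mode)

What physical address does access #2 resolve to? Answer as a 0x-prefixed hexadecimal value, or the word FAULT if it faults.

Per-access translation:
#0 VA=0x83615D1D (r,user):
  L0 @0x29[2] → 0x2B007  P=1,RW=1,US=1,PS=0
  L1 @0x2B[27] → 0x2F007  P=1,RW=1,US=1,PS=0
  L2 @0x2F[21] → 0x31007  P=1,RW=1,US=1,PS=0
  ⇒ phys 0x31D1D  [3 reads]
#1 VA=0x680211867 (w,user):
  L0 @0x29[26] → 0x35007  P=1,RW=1,US=1,PS=0
  L1 @0x35[1] → 0x39007  P=1,RW=1,US=1,PS=0
  L2 @0x39[17] → 0x3A007  P=1,RW=1,US=1,PS=0
  ⇒ phys 0x3A867  [3 reads]
#2 VA=0x7C0618C43 (w,user):
  L0 @0x29[31] → 0x3B007  P=1,RW=1,US=1,PS=0
  L1 @0x3B[3] → 0x3C007  P=1,RW=1,US=1,PS=0
  L2 @0x3C[24] → 0x3E007  P=1,RW=1,US=1,PS=0
  ⇒ phys 0x3EC43  [3 reads]

Access #2 PA: 0x3EC43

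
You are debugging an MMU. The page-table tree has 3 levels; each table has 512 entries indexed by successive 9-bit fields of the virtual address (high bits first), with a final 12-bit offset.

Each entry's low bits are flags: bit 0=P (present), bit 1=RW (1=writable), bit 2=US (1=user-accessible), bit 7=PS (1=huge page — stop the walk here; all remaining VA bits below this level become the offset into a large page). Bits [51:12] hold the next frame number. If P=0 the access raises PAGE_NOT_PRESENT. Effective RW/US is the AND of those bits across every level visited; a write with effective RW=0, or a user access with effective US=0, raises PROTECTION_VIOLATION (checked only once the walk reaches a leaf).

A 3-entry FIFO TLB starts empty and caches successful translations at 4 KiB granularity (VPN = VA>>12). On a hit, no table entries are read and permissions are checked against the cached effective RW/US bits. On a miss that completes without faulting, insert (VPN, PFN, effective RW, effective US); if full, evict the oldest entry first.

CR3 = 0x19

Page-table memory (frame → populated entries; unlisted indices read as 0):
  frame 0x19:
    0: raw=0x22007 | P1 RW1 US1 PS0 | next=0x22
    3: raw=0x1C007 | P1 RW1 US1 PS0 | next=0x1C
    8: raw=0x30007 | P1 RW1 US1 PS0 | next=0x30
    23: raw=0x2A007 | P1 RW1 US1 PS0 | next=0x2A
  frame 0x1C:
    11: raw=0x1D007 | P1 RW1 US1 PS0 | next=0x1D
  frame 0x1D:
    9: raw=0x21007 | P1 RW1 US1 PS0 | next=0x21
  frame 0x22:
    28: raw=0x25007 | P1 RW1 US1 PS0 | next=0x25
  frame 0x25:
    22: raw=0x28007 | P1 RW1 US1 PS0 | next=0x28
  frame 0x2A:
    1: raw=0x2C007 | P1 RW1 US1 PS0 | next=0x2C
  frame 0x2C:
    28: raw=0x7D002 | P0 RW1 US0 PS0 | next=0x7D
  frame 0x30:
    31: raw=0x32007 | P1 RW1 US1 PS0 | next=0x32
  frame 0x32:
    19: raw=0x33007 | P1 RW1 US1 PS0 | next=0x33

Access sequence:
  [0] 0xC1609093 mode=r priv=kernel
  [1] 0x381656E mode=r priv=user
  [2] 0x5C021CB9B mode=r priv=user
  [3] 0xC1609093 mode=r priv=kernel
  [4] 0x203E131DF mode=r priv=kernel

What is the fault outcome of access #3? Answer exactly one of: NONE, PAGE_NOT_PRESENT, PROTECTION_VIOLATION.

Walk each access:
#0 VA=0xC1609093 (r,kernel):
  L0: frame=0x19 idx=3 entry=0x1C007 [P=1 RW=1 US=1 PS=0]
  L1: frame=0x1C idx=11 entry=0x1D007 [P=1 RW=1 US=1 PS=0]
  L2: frame=0x1D idx=9 entry=0x21007 [P=1 RW=1 US=1 PS=0]
  ✓ 0x21093  — 3 lookups
#1 VA=0x381656E (r,user):
  L0: frame=0x19 idx=0 entry=0x22007 [P=1 RW=1 US=1 PS=0]
  L1: frame=0x22 idx=28 entry=0x25007 [P=1 RW=1 US=1 PS=0]
  L2: frame=0x25 idx=22 entry=0x28007 [P=1 RW=1 US=1 PS=0]
  ✓ 0x2856E  — 3 lookups
#2 VA=0x5C021CB9B (r,user):
  L0: frame=0x19 idx=23 entry=0x2A007 [P=1 RW=1 US=1 PS=0]
  L1: frame=0x2A idx=1 entry=0x2C007 [P=1 RW=1 US=1 PS=0]
  L2: frame=0x2C idx=28 entry=0x7D002 [P=0 RW=1 US=0 PS=0]
  ✗ PAGE_NOT_PRESENT  [3 reads]
#3 VA=0xC1609093 (r,kernel):
  TLB hit vpn=0xC1609 → PA=0x21093
#4 VA=0x203E131DF (r,kernel):
  L0: frame=0x19 idx=8 entry=0x30007 [P=1 RW=1 US=1 PS=0]
  L1: frame=0x30 idx=31 entry=0x32007 [P=1 RW=1 US=1 PS=0]
  L2: frame=0x32 idx=19 entry=0x33007 [P=1 RW=1 US=1 PS=0]
  ✓ 0x331DF  — 3 lookups

Access #3 fault: NONE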